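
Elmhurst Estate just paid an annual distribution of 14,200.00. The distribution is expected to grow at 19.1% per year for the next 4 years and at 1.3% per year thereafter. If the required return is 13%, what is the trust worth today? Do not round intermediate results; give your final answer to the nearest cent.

D_1 = 16912.20000
D_2 = 20142.43020
D_3 = 23989.63437
D_4 = 28571.65453
Terminal value at year 4: TV = D_4×(1+g_2)/(r−g_2) = 28943.08604/0.117 = 247376.80377
P_0 = D_1/(1+r)^1 + D_2/(1+r)^2 + D_3/(1+r)^3 + D_4/(1+r)^4 + TV/(1+r)^4
    = 14966.54867 + 15774.47741 + 16626.01999 + 17523.53081 + 151720.82655 = 216611.40342

216611.40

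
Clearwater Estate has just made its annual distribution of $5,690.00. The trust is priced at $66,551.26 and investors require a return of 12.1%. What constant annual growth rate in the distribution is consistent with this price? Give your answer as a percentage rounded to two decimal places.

3.27%

P = D₀(1+g)/(r−g) ⇒ P(r−g) = D₀(1+g) ⇒ g(P+D₀) = P·r − D₀
g = (P·r − D₀)/(P + D₀) = ($66,551.26×0.121 − $5,690.00) / ($66,551.26 + $5,690.00) = 0.032706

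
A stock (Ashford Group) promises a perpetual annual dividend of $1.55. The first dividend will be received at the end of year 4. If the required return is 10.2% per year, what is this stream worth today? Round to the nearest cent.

Value at end of year 3: C / r = $1.55 / 0.102 = $15.1961
Discount to today: PV = $15.1961 / (1 + 0.102)^3 = $15.1961 / 1.338273 = $11.35

$11.35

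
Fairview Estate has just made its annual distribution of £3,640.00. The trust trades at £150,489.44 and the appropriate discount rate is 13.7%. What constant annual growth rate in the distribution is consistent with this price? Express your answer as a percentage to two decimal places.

P = D₀(1+g)/(r−g) ⇒ P(r−g) = D₀(1+g) ⇒ g(P+D₀) = P·r − D₀
g = (P·r − D₀)/(P + D₀) = (£150,489.44×0.137 − £3,640.00) / (£150,489.44 + £3,640.00) = 0.110148

11.01%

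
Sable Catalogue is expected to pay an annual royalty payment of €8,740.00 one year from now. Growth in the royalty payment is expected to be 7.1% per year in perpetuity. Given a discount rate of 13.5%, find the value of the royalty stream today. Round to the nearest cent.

€136562.50

Growing perpetuity: P = D₁ / (r − g) = €8,740.0000 / (0.135 − 0.071) = €136,562.50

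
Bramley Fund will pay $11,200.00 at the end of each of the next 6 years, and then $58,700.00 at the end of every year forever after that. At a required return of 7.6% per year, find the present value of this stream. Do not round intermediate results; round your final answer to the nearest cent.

PV of 6-year annuity: $11,200.00 × [1 − (1+0.076)^−6] / 0.076 = 52410.58647
Perpetuity value at year 6: $58,700.00 / 0.076 = 772368.42105
PV of perpetuity: 772368.42105 / (1+0.076)^6 = 497680.79374
Total PV = 52410.58647 + 497680.79374 = 550091.38021

$550091.38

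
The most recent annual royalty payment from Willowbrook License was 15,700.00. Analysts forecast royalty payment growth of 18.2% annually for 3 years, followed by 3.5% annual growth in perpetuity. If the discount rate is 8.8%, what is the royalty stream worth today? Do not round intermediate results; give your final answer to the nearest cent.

448841.78

D_1 = 18557.40000
D_2 = 21934.84680
D_3 = 25926.98892
Terminal value at year 3: TV = D_3×(1+g_2)/(r−g_2) = 26834.43353/0.053 = 506310.06660
P_0 = D_1/(1+r)^1 + D_2/(1+r)^2 + D_3/(1+r)^3 + TV/(1+r)^3
    = 17056.43382 + 18530.05954 + 20131.00218 + 393124.28793 = 448841.78348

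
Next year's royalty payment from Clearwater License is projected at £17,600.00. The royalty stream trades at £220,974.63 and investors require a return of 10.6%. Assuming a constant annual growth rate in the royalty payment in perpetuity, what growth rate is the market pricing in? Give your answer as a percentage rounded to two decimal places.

2.64%

P = D₁/(r−g) ⇒ g = r − D₁/P = 0.106 − £17,600.00/£220,974.63 = 0.026353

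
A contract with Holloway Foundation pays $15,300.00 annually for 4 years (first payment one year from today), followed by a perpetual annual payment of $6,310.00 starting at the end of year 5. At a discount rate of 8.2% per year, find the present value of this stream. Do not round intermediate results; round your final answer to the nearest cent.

$106595.16

PV of 4-year annuity: $15,300.00 × [1 − (1+0.082)^−4] / 0.082 = 50450.76092
Perpetuity value at year 4: $6,310.00 / 0.082 = 76951.21951
PV of perpetuity: 76951.21951 / (1+0.082)^4 = 56144.40243
Total PV = 50450.76092 + 56144.40243 = 106595.16335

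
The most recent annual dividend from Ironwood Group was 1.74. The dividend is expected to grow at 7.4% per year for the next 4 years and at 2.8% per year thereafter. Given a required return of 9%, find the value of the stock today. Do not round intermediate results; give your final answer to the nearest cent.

33.90

D_1 = 1.86876
D_2 = 2.00705
D_3 = 2.15557
D_4 = 2.31508
Terminal value at year 4: TV = D_4×(1+g_2)/(r−g_2) = 2.37990/0.062 = 38.38555
P_0 = D_1/(1+r)^1 + D_2/(1+r)^2 + D_3/(1+r)^3 + D_4/(1+r)^4 + TV/(1+r)^4
    = 1.71446 + 1.68929 + 1.66450 + 1.64006 + 27.19329 = 33.90160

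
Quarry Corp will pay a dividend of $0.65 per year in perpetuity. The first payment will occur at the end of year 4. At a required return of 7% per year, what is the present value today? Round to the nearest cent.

$7.58

Value at end of year 3: C / r = $0.65 / 0.07 = $9.2857
Discount to today: PV = $9.2857 / (1 + 0.07)^3 = $9.2857 / 1.225043 = $7.58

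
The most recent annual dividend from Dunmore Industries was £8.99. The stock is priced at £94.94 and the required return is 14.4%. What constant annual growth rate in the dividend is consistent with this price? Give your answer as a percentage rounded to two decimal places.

P = D₀(1+g)/(r−g) ⇒ P(r−g) = D₀(1+g) ⇒ g(P+D₀) = P·r − D₀
g = (P·r − D₀)/(P + D₀) = (£94.94×0.144 − £8.99) / (£94.94 + £8.99) = 0.045043

4.50%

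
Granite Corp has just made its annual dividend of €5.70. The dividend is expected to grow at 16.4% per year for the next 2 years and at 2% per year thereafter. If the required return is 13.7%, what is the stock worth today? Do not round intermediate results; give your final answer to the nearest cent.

€63.89

D_1 = 6.63480
D_2 = 7.72291
Terminal value at year 2: TV = D_2×(1+g_2)/(r−g_2) = 7.87737/0.117 = 67.32791
P_0 = D_1/(1+r)^1 + D_2/(1+r)^2 + TV/(1+r)^2
    = 5.83536 + 5.97393 + 52.08039 = 63.88967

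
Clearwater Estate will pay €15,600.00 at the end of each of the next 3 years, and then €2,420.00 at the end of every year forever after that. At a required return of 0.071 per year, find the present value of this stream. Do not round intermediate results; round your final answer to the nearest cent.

PV of 3-year annuity: €15,600.00 × [1 − (1+0.071)^−3] / 0.071 = 40864.64767
Perpetuity value at year 3: €2,420.00 / 0.071 = 34084.50704
PV of perpetuity: 34084.50704 / (1+0.071)^3 = 27745.24760
Total PV = 40864.64767 + 27745.24760 = 68609.89527

€68609.90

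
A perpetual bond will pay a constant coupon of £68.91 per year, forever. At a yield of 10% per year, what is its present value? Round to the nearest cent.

£689.10

Level perpetuity: PV = C / r = £68.91 / 0.1 = £689.10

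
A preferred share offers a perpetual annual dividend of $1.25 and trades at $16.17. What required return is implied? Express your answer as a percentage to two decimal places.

7.73%

P = C/r ⇒ r = C/P = $1.25/$16.17 = 0.077304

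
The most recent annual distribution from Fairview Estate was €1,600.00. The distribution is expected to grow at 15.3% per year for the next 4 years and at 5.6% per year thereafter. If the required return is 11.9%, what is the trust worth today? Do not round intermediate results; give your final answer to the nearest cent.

D_1 = 1844.80000
D_2 = 2127.05440
D_3 = 2452.49372
D_4 = 2827.72526
Terminal value at year 4: TV = D_4×(1+g_2)/(r−g_2) = 2986.07788/0.063 = 47398.06155
P_0 = D_1/(1+r)^1 + D_2/(1+r)^2 + D_3/(1+r)^3 + D_4/(1+r)^4 + TV/(1+r)^4
    = 1648.61483 + 1698.70680 + 1750.32076 + 1803.50299 + 30230.14529 = 37131.29067

€37131.29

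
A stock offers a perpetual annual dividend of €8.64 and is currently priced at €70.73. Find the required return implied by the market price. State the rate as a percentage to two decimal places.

P = C/r ⇒ r = C/P = €8.64/€70.73 = 0.122155

12.22%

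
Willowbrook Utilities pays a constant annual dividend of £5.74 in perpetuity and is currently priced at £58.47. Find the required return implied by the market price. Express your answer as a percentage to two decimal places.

P = C/r ⇒ r = C/P = £5.74/£58.47 = 0.098170

9.82%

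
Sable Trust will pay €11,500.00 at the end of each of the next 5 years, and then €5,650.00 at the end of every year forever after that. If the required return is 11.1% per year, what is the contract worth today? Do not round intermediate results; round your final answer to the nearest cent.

PV of 5-year annuity: €11,500.00 × [1 − (1+0.111)^−5] / 0.111 = 42396.11409
Perpetuity value at year 5: €5,650.00 / 0.111 = 50900.90090
PV of perpetuity: 50900.90090 / (1+0.111)^5 = 30071.50572
Total PV = 42396.11409 + 30071.50572 = 72467.61981

€72467.62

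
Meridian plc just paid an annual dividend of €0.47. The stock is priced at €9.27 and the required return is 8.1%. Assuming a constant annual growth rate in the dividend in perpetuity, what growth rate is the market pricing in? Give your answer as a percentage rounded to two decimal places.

2.88%

P = D₀(1+g)/(r−g) ⇒ P(r−g) = D₀(1+g) ⇒ g(P+D₀) = P·r − D₀
g = (P·r − D₀)/(P + D₀) = (€9.27×0.081 − €0.47) / (€9.27 + €0.47) = 0.028837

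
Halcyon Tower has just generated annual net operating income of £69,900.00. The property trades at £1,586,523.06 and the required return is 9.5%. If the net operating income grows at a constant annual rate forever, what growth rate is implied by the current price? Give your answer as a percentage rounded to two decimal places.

P = D₀(1+g)/(r−g) ⇒ P(r−g) = D₀(1+g) ⇒ g(P+D₀) = P·r − D₀
g = (P·r − D₀)/(P + D₀) = (£1,586,523.06×0.095 − £69,900.00) / (£1,586,523.06 + £69,900.00) = 0.048792

4.88%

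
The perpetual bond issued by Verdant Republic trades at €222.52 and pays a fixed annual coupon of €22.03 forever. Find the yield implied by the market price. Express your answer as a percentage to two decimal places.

P = C/r ⇒ r = C/P = €22.03/€222.52 = 0.099002

9.90%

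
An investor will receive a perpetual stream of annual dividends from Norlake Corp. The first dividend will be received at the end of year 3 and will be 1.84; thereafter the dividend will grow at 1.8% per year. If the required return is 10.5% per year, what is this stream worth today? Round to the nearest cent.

17.32

Value at end of year 2: C₁ / (r − g) = 1.84 / (0.105 − 0.018) = 21.1494
Discount to today: PV = 21.1494 / (1 + 0.105)^2 = 21.1494 / 1.221025 = 17.32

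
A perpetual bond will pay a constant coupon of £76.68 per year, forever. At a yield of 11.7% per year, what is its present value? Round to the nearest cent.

Level perpetuity: PV = C / r = £76.68 / 0.117 = £655.38

£655.38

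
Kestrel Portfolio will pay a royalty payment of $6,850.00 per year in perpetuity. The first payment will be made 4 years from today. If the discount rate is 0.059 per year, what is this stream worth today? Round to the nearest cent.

$97757.63

Value at end of year 3: C / r = $6,850.00 / 0.059 = $116,101.6949
Discount to today: PV = $116,101.6949 / (1 + 0.059)^3 = $116,101.6949 / 1.187648 = $97,757.63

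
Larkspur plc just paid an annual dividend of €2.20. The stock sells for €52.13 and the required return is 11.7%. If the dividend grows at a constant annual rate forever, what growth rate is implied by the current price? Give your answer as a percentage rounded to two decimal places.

7.18%

P = D₀(1+g)/(r−g) ⇒ P(r−g) = D₀(1+g) ⇒ g(P+D₀) = P·r − D₀
g = (P·r − D₀)/(P + D₀) = (€52.13×0.117 − €2.20) / (€52.13 + €2.20) = 0.071769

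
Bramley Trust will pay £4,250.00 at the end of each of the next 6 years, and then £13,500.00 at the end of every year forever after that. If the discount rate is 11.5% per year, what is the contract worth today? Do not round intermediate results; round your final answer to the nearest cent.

£78816.08

PV of 6-year annuity: £4,250.00 × [1 − (1+0.115)^−6] / 0.115 = 17723.74964
Perpetuity value at year 6: £13,500.00 / 0.115 = 117391.30435
PV of perpetuity: 117391.30435 / (1+0.115)^6 = 61092.33490
Total PV = 17723.74964 + 61092.33490 = 78816.08454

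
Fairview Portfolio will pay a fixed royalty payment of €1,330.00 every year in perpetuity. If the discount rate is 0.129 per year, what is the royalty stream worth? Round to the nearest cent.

Level perpetuity: PV = C / r = €1,330.00 / 0.129 = €10,310.08

€10310.08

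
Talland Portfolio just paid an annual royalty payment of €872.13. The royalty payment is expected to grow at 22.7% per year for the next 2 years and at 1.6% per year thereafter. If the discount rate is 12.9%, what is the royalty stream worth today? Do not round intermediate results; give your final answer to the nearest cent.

D_1 = 1070.10351
D_2 = 1313.01701
Terminal value at year 2: TV = D_2×(1+g_2)/(r−g_2) = 1334.02528/0.113 = 11805.53344
P_0 = D_1/(1+r)^1 + D_2/(1+r)^2 + TV/(1+r)^2
    = 947.83305 + 1030.10731 + 9261.84976 = 11239.79011

€11239.79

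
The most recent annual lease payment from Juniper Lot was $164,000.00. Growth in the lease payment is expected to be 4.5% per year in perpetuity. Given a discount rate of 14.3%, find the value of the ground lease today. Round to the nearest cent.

D₁ = D₀ × (1 + g) = $164,000.00 × 1.045 = $171,380.0000
Growing perpetuity: P = D₁ / (r − g) = $171,380.0000 / (0.143 − 0.045) = $1,748,775.51

$1748775.51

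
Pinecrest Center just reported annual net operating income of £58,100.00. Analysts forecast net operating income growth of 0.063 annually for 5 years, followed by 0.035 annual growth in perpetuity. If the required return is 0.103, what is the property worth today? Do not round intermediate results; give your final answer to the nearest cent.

£995566.98

D_1 = 61760.30000
D_2 = 65651.19890
D_3 = 69787.22443
D_4 = 74183.81957
D_5 = 78857.40020
Terminal value at year 5: TV = D_5×(1+g_2)/(r−g_2) = 81617.40921/0.068 = 1200256.01779
P_0 = D_1/(1+r)^1 + D_2/(1+r)^2 + D_3/(1+r)^3 + D_4/(1+r)^4 + D_5/(1+r)^5 + TV/(1+r)^5
    = 55993.01904 + 53962.44718 + 52005.51346 + 50119.54743 + 48301.97544 + 735184.47920 = 995566.98175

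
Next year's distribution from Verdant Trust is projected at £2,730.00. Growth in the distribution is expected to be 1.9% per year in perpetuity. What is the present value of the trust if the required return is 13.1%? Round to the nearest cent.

£24375.00

Growing perpetuity: P = D₁ / (r − g) = £2,730.0000 / (0.131 − 0.019) = £24,375.00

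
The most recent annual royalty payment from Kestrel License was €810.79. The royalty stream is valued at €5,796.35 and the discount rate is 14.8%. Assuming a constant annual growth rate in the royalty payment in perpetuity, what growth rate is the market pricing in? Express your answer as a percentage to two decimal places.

P = D₀(1+g)/(r−g) ⇒ P(r−g) = D₀(1+g) ⇒ g(P+D₀) = P·r − D₀
g = (P·r − D₀)/(P + D₀) = (€5,796.35×0.148 − €810.79) / (€5,796.35 + €810.79) = 0.007124

0.71%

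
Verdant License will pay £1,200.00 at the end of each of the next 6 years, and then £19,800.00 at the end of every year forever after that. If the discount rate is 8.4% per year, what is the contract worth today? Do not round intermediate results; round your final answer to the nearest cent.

£150762.24

PV of 6-year annuity: £1,200.00 × [1 − (1+0.084)^−6] / 0.084 = 5480.77700
Perpetuity value at year 6: £19,800.00 / 0.084 = 235714.28571
PV of perpetuity: 235714.28571 / (1+0.084)^6 = 145281.46514
Total PV = 5480.77700 + 145281.46514 = 150762.24214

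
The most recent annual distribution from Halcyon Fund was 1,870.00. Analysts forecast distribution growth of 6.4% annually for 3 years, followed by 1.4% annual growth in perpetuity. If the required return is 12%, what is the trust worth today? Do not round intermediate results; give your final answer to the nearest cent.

20404.61

D_1 = 1989.68000
D_2 = 2117.01952
D_3 = 2252.50877
Terminal value at year 3: TV = D_3×(1+g_2)/(r−g_2) = 2284.04389/0.106 = 21547.58389
P_0 = D_1/(1+r)^1 + D_2/(1+r)^2 + D_3/(1+r)^3 + TV/(1+r)^3
    = 1776.50000 + 1687.67500 + 1603.29125 + 15337.14460 = 20404.61085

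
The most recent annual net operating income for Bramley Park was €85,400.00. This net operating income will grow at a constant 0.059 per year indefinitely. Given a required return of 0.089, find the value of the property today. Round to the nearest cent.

D₁ = D₀ × (1 + g) = €85,400.00 × 1.059 = €90,438.6000
Growing perpetuity: P = D₁ / (r − g) = €90,438.6000 / (0.089 − 0.059) = €3,014,620.00

€3014620.00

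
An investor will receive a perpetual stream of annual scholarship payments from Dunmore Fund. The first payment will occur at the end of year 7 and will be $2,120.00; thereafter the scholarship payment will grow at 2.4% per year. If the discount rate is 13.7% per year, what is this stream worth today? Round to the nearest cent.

$8683.50

Value at end of year 6: C₁ / (r − g) = $2,120.00 / (0.137 − 0.024) = $18,761.0619
Discount to today: PV = $18,761.0619 / (1 + 0.137)^6 = $18,761.0619 / 2.160542 = $8,683.50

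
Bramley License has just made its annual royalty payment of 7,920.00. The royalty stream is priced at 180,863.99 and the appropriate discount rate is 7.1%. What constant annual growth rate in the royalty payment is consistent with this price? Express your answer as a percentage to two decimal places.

2.61%

P = D₀(1+g)/(r−g) ⇒ P(r−g) = D₀(1+g) ⇒ g(P+D₀) = P·r − D₀
g = (P·r − D₀)/(P + D₀) = (180,863.99×0.071 − 7,920.00) / (180,863.99 + 7,920.00) = 0.026069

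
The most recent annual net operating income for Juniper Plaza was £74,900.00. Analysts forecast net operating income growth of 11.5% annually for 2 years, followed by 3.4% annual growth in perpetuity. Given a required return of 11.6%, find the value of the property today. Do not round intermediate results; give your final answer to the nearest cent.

£1092377.61

D_1 = 83513.50000
D_2 = 93117.55250
Terminal value at year 2: TV = D_2×(1+g_2)/(r−g_2) = 96283.54929/0.082 = 1174189.62543
P_0 = D_1/(1+r)^1 + D_2/(1+r)^2 + TV/(1+r)^2
    = 74832.88530 + 74765.83075 + 942778.89016 = 1092377.60622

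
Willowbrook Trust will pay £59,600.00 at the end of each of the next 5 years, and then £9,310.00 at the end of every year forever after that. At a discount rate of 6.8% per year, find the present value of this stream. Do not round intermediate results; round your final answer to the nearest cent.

£344219.62

PV of 5-year annuity: £59,600.00 × [1 − (1+0.068)^−5] / 0.068 = 245685.98581
Perpetuity value at year 5: £9,310.00 / 0.068 = 136911.76471
PV of perpetuity: 136911.76471 / (1+0.068)^5 = 98533.63504
Total PV = 245685.98581 + 98533.63504 = 344219.62086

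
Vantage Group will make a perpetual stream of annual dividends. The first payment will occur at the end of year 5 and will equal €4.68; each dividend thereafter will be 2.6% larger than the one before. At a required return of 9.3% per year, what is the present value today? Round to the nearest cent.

€48.94

Value at end of year 4: C₁ / (r − g) = €4.68 / (0.093 − 0.026) = €69.8507
Discount to today: PV = €69.8507 / (1 + 0.093)^4 = €69.8507 / 1.427186 = €48.94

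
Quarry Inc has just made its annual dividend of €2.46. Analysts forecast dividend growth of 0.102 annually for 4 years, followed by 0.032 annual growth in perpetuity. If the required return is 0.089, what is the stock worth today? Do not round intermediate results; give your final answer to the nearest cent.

D_1 = 2.71092
D_2 = 2.98743
D_3 = 3.29215
D_4 = 3.62795
Terminal value at year 4: TV = D_4×(1+g_2)/(r−g_2) = 3.74405/0.057 = 65.68502
P_0 = D_1/(1+r)^1 + D_2/(1+r)^2 + D_3/(1+r)^3 + D_4/(1+r)^4 + TV/(1+r)^4
    = 2.48937 + 2.51908 + 2.54916 + 2.57959 + 46.70408 = 56.84127

€56.84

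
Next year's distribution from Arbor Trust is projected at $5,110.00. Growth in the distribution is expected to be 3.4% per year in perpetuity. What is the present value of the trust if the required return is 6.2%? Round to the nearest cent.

$182500.00

Growing perpetuity: P = D₁ / (r − g) = $5,110.0000 / (0.062 − 0.034) = $182,500.00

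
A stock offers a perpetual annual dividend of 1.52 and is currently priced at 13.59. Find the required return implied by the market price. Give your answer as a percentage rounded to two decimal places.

P = C/r ⇒ r = C/P = 1.52/13.59 = 0.111847

11.18%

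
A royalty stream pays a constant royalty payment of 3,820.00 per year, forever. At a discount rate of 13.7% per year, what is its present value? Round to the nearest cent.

27883.21

Level perpetuity: PV = C / r = 3,820.00 / 0.137 = 27,883.21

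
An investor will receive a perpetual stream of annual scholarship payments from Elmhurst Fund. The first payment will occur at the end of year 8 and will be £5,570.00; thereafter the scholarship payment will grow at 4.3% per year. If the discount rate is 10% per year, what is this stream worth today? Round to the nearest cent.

Value at end of year 7: C₁ / (r − g) = £5,570.00 / (0.1 − 0.043) = £97,719.2982
Discount to today: PV = £97,719.2982 / (1 + 0.1)^7 = £97,719.2982 / 1.948717 = £50,145.45

£50145.45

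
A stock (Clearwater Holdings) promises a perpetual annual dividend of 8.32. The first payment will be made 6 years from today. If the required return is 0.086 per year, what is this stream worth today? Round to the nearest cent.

64.04

Value at end of year 5: C / r = 8.32 / 0.086 = 96.7442
Discount to today: PV = 96.7442 / (1 + 0.086)^5 = 96.7442 / 1.510599 = 64.04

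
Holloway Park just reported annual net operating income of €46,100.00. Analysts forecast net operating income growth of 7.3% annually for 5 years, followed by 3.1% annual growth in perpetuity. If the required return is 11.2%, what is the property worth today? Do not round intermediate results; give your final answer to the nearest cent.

D_1 = 49465.30000
D_2 = 53076.26690
D_3 = 56950.83438
D_4 = 61108.24529
D_5 = 65569.14720
Terminal value at year 5: TV = D_5×(1+g_2)/(r−g_2) = 67601.79076/0.081 = 834590.00942
P_0 = D_1/(1+r)^1 + D_2/(1+r)^2 + D_3/(1+r)^3 + D_4/(1+r)^4 + D_5/(1+r)^5 + TV/(1+r)^5
    = 44483.18345 + 42923.07180 + 41417.67630 + 39965.07794 + 38563.42503 + 490850.50867 = 698202.94320

€698202.94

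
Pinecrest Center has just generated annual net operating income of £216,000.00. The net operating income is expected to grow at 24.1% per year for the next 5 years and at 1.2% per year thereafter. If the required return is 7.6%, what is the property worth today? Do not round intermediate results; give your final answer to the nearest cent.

£8661148.60

D_1 = 268056.00000
D_2 = 332657.49600
D_3 = 412827.95254
D_4 = 512319.48910
D_5 = 635788.48597
Terminal value at year 5: TV = D_5×(1+g_2)/(r−g_2) = 643417.94780/0.064 = 10053405.43439
P_0 = D_1/(1+r)^1 + D_2/(1+r)^2 + D_3/(1+r)^3 + D_4/(1+r)^4 + D_5/(1+r)^5 + TV/(1+r)^5
    = 249122.67658 + 287324.57401 + 331384.56910 + 382200.97607 + 440809.86180 + 6970305.93975 = 8661148.59731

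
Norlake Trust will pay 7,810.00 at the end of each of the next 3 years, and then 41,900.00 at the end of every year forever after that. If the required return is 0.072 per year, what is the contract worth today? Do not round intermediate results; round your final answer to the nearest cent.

492807.41

PV of 3-year annuity: 7,810.00 × [1 − (1+0.072)^−3] / 0.072 = 20421.24478
Perpetuity value at year 3: 41,900.00 / 0.072 = 581944.44444
PV of perpetuity: 581944.44444 / (1+0.072)^3 = 472386.16579
Total PV = 20421.24478 + 472386.16579 = 492807.41057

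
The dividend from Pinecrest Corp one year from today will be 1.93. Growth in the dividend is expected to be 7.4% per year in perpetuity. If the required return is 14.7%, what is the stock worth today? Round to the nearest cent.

26.44

Growing perpetuity: P = D₁ / (r − g) = 1.9300 / (0.147 − 0.074) = 26.44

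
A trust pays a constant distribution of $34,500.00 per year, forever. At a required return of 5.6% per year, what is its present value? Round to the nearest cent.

$616071.43

Level perpetuity: PV = C / r = $34,500.00 / 0.056 = $616,071.43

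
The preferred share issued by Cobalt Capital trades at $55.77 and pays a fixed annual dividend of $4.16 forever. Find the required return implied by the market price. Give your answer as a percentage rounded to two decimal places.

7.46%

P = C/r ⇒ r = C/P = $4.16/$55.77 = 0.074592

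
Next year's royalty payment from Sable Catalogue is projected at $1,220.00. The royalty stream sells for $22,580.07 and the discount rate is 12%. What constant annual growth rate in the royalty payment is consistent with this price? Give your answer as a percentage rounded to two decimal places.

P = D₁/(r−g) ⇒ g = r − D₁/P = 0.12 − $1,220.00/$22,580.07 = 0.065970

6.60%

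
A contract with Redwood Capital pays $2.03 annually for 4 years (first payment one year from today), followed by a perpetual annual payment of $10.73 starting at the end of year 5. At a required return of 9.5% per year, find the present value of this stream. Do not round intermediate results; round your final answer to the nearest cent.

$85.07

PV of 4-year annuity: $2.03 × [1 − (1+0.095)^−4] / 0.095 = 6.50510
Perpetuity value at year 4: $10.73 / 0.095 = 112.94737
PV of perpetuity: 112.94737 / (1+0.095)^4 = 78.56329
Total PV = 6.50510 + 78.56329 = 85.06838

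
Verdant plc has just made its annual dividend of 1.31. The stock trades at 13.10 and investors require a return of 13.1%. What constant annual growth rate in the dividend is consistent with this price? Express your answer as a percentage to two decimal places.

P = D₀(1+g)/(r−g) ⇒ P(r−g) = D₀(1+g) ⇒ g(P+D₀) = P·r − D₀
g = (P·r − D₀)/(P + D₀) = (13.10×0.131 − 1.31) / (13.10 + 1.31) = 0.028182

2.82%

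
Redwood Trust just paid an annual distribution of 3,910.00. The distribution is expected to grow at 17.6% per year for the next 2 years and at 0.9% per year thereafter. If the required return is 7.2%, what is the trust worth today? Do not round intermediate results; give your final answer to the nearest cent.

84356.79

D_1 = 4598.16000
D_2 = 5407.43616
Terminal value at year 2: TV = D_2×(1+g_2)/(r−g_2) = 5456.10309/0.063 = 86604.81088
P_0 = D_1/(1+r)^1 + D_2/(1+r)^2 + TV/(1+r)^2
    = 4289.32836 + 4705.45723 + 75362.00546 = 84356.79104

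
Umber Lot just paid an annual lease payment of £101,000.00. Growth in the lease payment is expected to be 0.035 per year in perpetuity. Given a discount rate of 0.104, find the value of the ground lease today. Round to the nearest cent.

£1515000.00

D₁ = D₀ × (1 + g) = £101,000.00 × 1.035 = £104,535.0000
Growing perpetuity: P = D₁ / (r − g) = £104,535.0000 / (0.104 − 0.035) = £1,515,000.00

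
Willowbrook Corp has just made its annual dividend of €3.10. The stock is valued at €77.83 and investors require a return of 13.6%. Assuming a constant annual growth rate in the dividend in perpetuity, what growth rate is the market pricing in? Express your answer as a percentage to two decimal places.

9.25%

P = D₀(1+g)/(r−g) ⇒ P(r−g) = D₀(1+g) ⇒ g(P+D₀) = P·r − D₀
g = (P·r − D₀)/(P + D₀) = (€77.83×0.136 − €3.10) / (€77.83 + €3.10) = 0.092486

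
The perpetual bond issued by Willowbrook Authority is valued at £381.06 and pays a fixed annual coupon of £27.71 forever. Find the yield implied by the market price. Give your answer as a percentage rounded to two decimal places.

7.27%

P = C/r ⇒ r = C/P = £27.71/£381.06 = 0.072718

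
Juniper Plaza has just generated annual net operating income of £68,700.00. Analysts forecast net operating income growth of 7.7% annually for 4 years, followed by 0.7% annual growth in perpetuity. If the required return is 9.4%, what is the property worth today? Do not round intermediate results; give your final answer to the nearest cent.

£1011185.70

D_1 = 73989.90000
D_2 = 79687.12230
D_3 = 85823.03072
D_4 = 92431.40408
Terminal value at year 4: TV = D_4×(1+g_2)/(r−g_2) = 93078.42391/0.087 = 1069866.94150
P_0 = D_1/(1+r)^1 + D_2/(1+r)^2 + D_3/(1+r)^3 + D_4/(1+r)^4 + TV/(1+r)^4
    = 67632.44973 + 66581.48844 + 65546.85836 + 64528.30572 + 746896.59611 = 1011185.69836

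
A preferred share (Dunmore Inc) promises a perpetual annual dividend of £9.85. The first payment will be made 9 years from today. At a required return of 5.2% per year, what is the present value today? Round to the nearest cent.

Value at end of year 8: C / r = £9.85 / 0.052 = £189.4231
Discount to today: PV = £189.4231 / (1 + 0.052)^8 = £189.4231 / 1.500120 = £126.27

£126.27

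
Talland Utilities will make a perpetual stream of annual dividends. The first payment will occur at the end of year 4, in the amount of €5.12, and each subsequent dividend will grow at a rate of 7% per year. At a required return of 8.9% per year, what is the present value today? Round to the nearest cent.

Value at end of year 3: C₁ / (r − g) = €5.12 / (0.089 − 0.07) = €269.4737
Discount to today: PV = €269.4737 / (1 + 0.089)^3 = €269.4737 / 1.291468 = €208.66

€208.66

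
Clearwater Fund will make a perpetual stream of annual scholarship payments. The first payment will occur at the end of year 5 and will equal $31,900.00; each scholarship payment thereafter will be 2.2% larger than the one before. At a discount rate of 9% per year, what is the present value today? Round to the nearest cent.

Value at end of year 4: C₁ / (r − g) = $31,900.00 / (0.09 − 0.022) = $469,117.6471
Discount to today: PV = $469,117.6471 / (1 + 0.09)^4 = $469,117.6471 / 1.411582 = $332,334.77

$332334.77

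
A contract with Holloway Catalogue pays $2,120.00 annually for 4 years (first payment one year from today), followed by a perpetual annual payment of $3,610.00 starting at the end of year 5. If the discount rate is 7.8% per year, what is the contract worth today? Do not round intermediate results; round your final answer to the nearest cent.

PV of 4-year annuity: $2,120.00 × [1 − (1+0.078)^−4] / 0.078 = 7053.08185
Perpetuity value at year 4: $3,610.00 / 0.078 = 46282.05128
PV of perpetuity: 46282.05128 / (1+0.078)^4 = 34271.85059
Total PV = 7053.08185 + 34271.85059 = 41324.93244

$41324.93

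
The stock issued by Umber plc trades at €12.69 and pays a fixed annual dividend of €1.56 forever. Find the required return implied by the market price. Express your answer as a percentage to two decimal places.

P = C/r ⇒ r = C/P = €1.56/€12.69 = 0.122931

12.29%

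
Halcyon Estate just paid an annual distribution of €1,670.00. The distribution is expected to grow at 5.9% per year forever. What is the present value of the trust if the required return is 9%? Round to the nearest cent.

€57049.35

D₁ = D₀ × (1 + g) = €1,670.00 × 1.059 = €1,768.5300
Growing perpetuity: P = D₁ / (r − g) = €1,768.5300 / (0.09 − 0.059) = €57,049.35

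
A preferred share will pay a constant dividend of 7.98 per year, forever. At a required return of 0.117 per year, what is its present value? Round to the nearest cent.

Level perpetuity: PV = C / r = 7.98 / 0.117 = 68.21

68.21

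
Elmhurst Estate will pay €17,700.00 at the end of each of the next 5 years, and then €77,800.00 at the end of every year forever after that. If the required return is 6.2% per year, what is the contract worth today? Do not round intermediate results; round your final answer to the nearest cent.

€1003047.14

PV of 5-year annuity: €17,700.00 × [1 − (1+0.062)^−5] / 0.062 = 74154.92198
Perpetuity value at year 5: €77,800.00 / 0.062 = 1254838.70968
PV of perpetuity: 1254838.70968 / (1+0.062)^5 = 928892.21644
Total PV = 74154.92198 + 928892.21644 = 1003047.13842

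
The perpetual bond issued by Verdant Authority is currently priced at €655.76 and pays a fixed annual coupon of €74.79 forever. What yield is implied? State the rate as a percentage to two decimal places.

P = C/r ⇒ r = C/P = €74.79/€655.76 = 0.114051

11.41%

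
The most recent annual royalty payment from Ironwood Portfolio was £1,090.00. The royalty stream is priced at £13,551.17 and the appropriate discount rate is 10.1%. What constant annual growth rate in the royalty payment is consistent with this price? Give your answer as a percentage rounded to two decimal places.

1.90%

P = D₀(1+g)/(r−g) ⇒ P(r−g) = D₀(1+g) ⇒ g(P+D₀) = P·r − D₀
g = (P·r − D₀)/(P + D₀) = (£13,551.17×0.101 − £1,090.00) / (£13,551.17 + £1,090.00) = 0.019033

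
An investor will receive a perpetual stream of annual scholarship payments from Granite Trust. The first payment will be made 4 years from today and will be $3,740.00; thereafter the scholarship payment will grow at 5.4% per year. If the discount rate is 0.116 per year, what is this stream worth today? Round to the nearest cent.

Value at end of year 3: C₁ / (r − g) = $3,740.00 / (0.116 − 0.054) = $60,322.5806
Discount to today: PV = $60,322.5806 / (1 + 0.116)^3 = $60,322.5806 / 1.389929 = $43,399.76

$43399.76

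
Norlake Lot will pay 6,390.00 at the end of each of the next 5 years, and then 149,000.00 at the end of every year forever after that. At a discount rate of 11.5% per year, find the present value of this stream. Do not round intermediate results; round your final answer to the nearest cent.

PV of 5-year annuity: 6,390.00 × [1 − (1+0.115)^−5] / 0.115 = 23322.71944
Perpetuity value at year 5: 149,000.00 / 0.115 = 1295652.17391
PV of perpetuity: 1295652.17391 / (1+0.115)^5 = 751820.37471
Total PV = 23322.71944 + 751820.37471 = 775143.09416

775143.09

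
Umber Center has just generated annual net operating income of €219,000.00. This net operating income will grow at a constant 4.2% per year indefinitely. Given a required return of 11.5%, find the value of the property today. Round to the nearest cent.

€3126000.00

D₁ = D₀ × (1 + g) = €219,000.00 × 1.042 = €228,198.0000
Growing perpetuity: P = D₁ / (r − g) = €228,198.0000 / (0.115 − 0.042) = €3,126,000.00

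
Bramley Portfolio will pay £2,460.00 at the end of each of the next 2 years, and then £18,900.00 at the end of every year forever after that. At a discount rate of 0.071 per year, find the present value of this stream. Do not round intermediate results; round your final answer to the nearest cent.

PV of 2-year annuity: £2,460.00 × [1 − (1+0.071)^−2] / 0.071 = 4441.56748
Perpetuity value at year 2: £18,900.00 / 0.071 = 266197.18310
PV of perpetuity: 266197.18310 / (1+0.071)^2 = 232072.94517
Total PV = 4441.56748 + 232072.94517 = 236514.51264

£236514.51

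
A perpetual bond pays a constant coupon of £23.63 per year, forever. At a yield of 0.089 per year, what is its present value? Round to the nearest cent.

Level perpetuity: PV = C / r = £23.63 / 0.089 = £265.51

£265.51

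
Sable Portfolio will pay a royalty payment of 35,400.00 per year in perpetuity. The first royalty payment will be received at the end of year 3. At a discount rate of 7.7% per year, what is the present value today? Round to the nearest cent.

Value at end of year 2: C / r = 35,400.00 / 0.077 = 459,740.2597
Discount to today: PV = 459,740.2597 / (1 + 0.077)^2 = 459,740.2597 / 1.159929 = 396,352.07

396352.07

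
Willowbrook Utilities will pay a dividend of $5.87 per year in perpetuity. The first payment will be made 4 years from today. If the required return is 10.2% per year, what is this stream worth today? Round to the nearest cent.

$43.00

Value at end of year 3: C / r = $5.87 / 0.102 = $57.5490
Discount to today: PV = $57.5490 / (1 + 0.102)^3 = $57.5490 / 1.338273 = $43.00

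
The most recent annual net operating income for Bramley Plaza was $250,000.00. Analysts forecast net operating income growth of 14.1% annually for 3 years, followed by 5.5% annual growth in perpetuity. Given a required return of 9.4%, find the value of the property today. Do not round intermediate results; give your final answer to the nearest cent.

D_1 = 285250.00000
D_2 = 325470.25000
D_3 = 371361.55525
Terminal value at year 3: TV = D_3×(1+g_2)/(r−g_2) = 391786.44079/0.039 = 10045806.17407
P_0 = D_1/(1+r)^1 + D_2/(1+r)^2 + D_3/(1+r)^3 + TV/(1+r)^3
    = 260740.40219 + 271942.22934 + 283625.30501 + 7672428.12274 = 8488736.05929

$8488736.06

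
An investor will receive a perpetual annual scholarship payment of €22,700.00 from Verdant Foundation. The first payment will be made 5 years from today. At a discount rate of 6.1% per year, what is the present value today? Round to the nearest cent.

Value at end of year 4: C / r = €22,700.00 / 0.061 = €372,131.1475
Discount to today: PV = €372,131.1475 / (1 + 0.061)^4 = €372,131.1475 / 1.267248 = €293,653.03

€293653.03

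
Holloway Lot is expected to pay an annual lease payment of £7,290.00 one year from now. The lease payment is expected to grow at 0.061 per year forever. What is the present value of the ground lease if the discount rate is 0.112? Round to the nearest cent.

Growing perpetuity: P = D₁ / (r − g) = £7,290.0000 / (0.112 − 0.061) = £142,941.18

£142941.18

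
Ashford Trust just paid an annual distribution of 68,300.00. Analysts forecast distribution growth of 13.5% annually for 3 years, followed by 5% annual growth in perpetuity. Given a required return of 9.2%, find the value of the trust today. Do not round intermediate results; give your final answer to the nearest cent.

2138721.82

D_1 = 77520.50000
D_2 = 87985.76750
D_3 = 99863.84611
Terminal value at year 3: TV = D_3×(1+g_2)/(r−g_2) = 104857.03842/0.042 = 2496596.15281
P_0 = D_1/(1+r)^1 + D_2/(1+r)^2 + D_3/(1+r)^3 + TV/(1+r)^3
    = 70989.46886 + 73784.84172 + 76690.28879 + 1917257.21967 = 2138721.81905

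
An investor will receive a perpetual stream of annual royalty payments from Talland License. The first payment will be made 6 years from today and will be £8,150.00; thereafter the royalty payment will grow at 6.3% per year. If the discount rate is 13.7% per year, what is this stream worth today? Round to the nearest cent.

£57959.36

Value at end of year 5: C₁ / (r − g) = £8,150.00 / (0.137 − 0.063) = £110,135.1351
Discount to today: PV = £110,135.1351 / (1 + 0.137)^5 = £110,135.1351 / 1.900213 = £57,959.36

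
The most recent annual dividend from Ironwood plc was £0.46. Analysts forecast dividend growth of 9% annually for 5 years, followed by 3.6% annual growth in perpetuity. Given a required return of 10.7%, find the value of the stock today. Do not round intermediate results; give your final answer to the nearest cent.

£8.41

D_1 = 0.50140
D_2 = 0.54653
D_3 = 0.59571
D_4 = 0.64933
D_5 = 0.70777
Terminal value at year 5: TV = D_5×(1+g_2)/(r−g_2) = 0.73325/0.071 = 10.32742
P_0 = D_1/(1+r)^1 + D_2/(1+r)^2 + D_3/(1+r)^3 + D_4/(1+r)^4 + D_5/(1+r)^5 + TV/(1+r)^5
    = 0.45294 + 0.44598 + 0.43913 + 0.43239 + 0.42575 + 6.21232 = 8.40850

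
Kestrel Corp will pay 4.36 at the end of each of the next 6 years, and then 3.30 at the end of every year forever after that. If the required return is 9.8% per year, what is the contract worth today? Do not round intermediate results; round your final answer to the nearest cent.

PV of 6-year annuity: 4.36 × [1 − (1+0.098)^−6] / 0.098 = 19.10075
Perpetuity value at year 6: 3.30 / 0.098 = 33.67347
PV of perpetuity: 33.67347 / (1+0.098)^6 = 19.21648
Total PV = 19.10075 + 19.21648 = 38.31723

38.32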